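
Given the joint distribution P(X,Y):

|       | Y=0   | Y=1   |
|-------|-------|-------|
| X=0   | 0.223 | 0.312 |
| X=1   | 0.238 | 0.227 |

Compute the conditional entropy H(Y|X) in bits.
0.9891 bits

H(Y|X) = H(X,Y) - H(X)

H(X,Y) = -Σ_{x,y} P(x,y) log₂ P(x,y). Per-cell terms -P(x,y)·log₂P(x,y):
  X=0: 0.48276922, 0.52427920
  X=1: 0.49289003, 0.48560653
Sum of the 4 terms: H(X,Y) = 1.9855450 bits

Marginal of X (row sums):
  P(X=0) = 0.223 + 0.312 = 0.535
  P(X=1) = 0.238 + 0.227 = 0.465
H(X) = -[0.535·log₂(0.535) + 0.465·log₂(0.465)]
  = 0.48277822 + 0.51368428 = 0.9964625 bits

H(Y|X) = H(X,Y) - H(X) = 1.9855450 - 0.9964625 = 0.9891 bits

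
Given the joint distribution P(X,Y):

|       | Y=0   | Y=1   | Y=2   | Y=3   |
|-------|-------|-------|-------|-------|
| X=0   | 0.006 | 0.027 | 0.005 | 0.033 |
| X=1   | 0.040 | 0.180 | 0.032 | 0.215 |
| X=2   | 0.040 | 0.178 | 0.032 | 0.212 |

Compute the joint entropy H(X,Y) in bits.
2.9147 bits

H(X,Y) = -Σ_{x,y} P(x,y) log₂ P(x,y). Per-cell terms -P(x,y)·log₂P(x,y):
  X=0: 0.0443, 0.1407, 0.0382, 0.1624
  X=1: 0.1858, 0.4453, 0.1589, 0.4768
  X=2: 0.1858, 0.4432, 0.1589, 0.4744
Sum of the 12 terms: H(X,Y) = 2.9147 bits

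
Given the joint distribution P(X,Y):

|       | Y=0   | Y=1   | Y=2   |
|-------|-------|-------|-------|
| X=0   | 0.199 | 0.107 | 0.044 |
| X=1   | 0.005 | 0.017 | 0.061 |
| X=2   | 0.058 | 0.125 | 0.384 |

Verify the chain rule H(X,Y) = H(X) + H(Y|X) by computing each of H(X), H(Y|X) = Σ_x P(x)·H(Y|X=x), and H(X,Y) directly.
H(X) = 1.2923 bits, H(Y|X) = 1.2423 bits, H(X,Y) = 2.5346 bits

Marginal of X (row sums):
  P(X=0) = 0.199 + 0.107 + 0.044 = 0.350
  P(X=1) = 0.005 + 0.017 + 0.061 = 0.083
  P(X=2) = 0.058 + 0.125 + 0.384 = 0.567
H(X) = -[0.350·log₂(0.350) + 0.083·log₂(0.083) + 0.567·log₂(0.567)]
  = 0.53010 + 0.29803 + 0.46413 = 1.2923 bits

H(Y|X) = Σ_x P(x)·H(Y|X=x):
  X=0: P(X=0) = 0.350, P(Y|X=0) = (199/350, 107/350, 22/175) → H(Y|X=0) = 1.36195
  X=1: P(X=1) = 0.083, P(Y|X=1) = (5/83, 17/83, 61/83) → H(Y|X=1) = 1.03924
  X=2: P(X=2) = 0.567, P(Y|X=2) = (58/567, 125/567, 128/189) → H(Y|X=2) = 1.19815
H(Y|X) = 0.350·1.36195 + 0.083·1.03924 + 0.567·1.19815 = 1.2423 bits

H(X,Y) = -Σ_{x,y} P(x,y) log₂ P(x,y). Per-cell terms -P(x,y)·log₂P(x,y):
  X=0: 0.46350, 0.34500, 0.19828
  X=1: 0.03822, 0.09993, 0.24614
  X=2: 0.23825, 0.37500, 0.53024
Sum of the 9 terms: H(X,Y) = 2.5346 bits

Chain rule check:
  H(X) + H(Y|X) = 1.2923 + 1.2423 = 2.5346 bits
  H(X,Y) = 2.5346 bits
✓ Chain rule verified.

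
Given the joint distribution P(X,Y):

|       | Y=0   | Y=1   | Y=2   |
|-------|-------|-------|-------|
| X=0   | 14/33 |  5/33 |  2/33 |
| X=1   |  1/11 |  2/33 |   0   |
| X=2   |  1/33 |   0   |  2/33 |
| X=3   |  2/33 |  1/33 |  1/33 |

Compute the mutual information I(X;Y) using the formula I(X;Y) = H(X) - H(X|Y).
0.1661 bits

I(X;Y) = H(X) - H(X|Y)

Marginal of X (row sums):
  P(X=0) = 14/33 + 5/33 + 2/33 = 7/11
  P(X=1) = 1/11 + 2/33 + 0 = 5/33
  P(X=2) = 1/33 + 0 + 2/33 = 1/11
  P(X=3) = 2/33 + 1/33 + 1/33 = 4/33
H(X) = -[(7/11)·log₂(7/11) + (5/33)·log₂(5/33) + (1/11)·log₂(1/11) + (4/33)·log₂(4/33)]
  = 0.41496 + 0.41249 + 0.31449 + 0.36902 = 1.51096 bits

Marginal of Y (column sums):
  P(Y=0) = 14/33 + 1/11 + 1/33 + 2/33 = 20/33
  P(Y=1) = 5/33 + 2/33 + 0 + 1/33 = 8/33
  P(Y=2) = 2/33 + 0 + 2/33 + 1/33 = 5/33
H(X|Y) = Σ_y P(y)·H(X|Y=y):
  Y=0: P(Y=0) = 20/33, P(X|Y=0) = (7/10, 3/20, 1/20, 1/10) → H(X|Y=0) = 1.31904
  Y=1: P(Y=1) = 8/33, P(X|Y=1) = (5/8, 1/4, 0, 1/8) → H(X|Y=1) = 1.29879
  Y=2: P(Y=2) = 5/33, P(X|Y=2) = (2/5, 0, 2/5, 1/5) → H(X|Y=2) = 1.52193
H(X|Y) = (20/33)·1.31904 + (8/33)·1.29879 + (5/33)·1.52193 = 1.34487 bits

I(X;Y) = H(X) - H(X|Y) = 1.51096 - 1.34487 = 0.1661 bits

Cross-check via I(X;Y) = H(X) + H(Y) - H(X,Y): computing H(Y) from the column sums and H(X,Y) from the 12 cells in the same way gives H(Y) = 1.34596 bits and H(X,Y) = 2.69083 bits, so
I(X;Y) = 1.51096 + 1.34596 - 2.69083 = 0.1661 bits ✓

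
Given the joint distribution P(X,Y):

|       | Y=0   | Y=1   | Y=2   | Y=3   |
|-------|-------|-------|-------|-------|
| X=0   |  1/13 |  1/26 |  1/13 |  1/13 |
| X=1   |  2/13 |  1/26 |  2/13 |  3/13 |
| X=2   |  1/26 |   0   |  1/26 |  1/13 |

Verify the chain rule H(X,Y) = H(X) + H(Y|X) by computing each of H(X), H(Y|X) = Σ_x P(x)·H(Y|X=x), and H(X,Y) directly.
H(X) = 1.3829 bits, H(Y|X) = 1.7979 bits, H(X,Y) = 3.1808 bits

Marginal of X (row sums):
  P(X=0) = 1/13 + 1/26 + 1/13 + 1/13 = 7/26
  P(X=1) = 2/13 + 1/26 + 2/13 + 3/13 = 15/26
  P(X=2) = 1/26 + 0 + 1/26 + 1/13 = 2/13
H(X) = -[(7/26)·log₂(7/26) + (15/26)·log₂(15/26) + (2/13)·log₂(2/13)]
  = 0.509677 + 0.457817 + 0.415452 = 1.3829 bits

H(Y|X) = Σ_x P(x)·H(Y|X=x):
  X=0: P(X=0) = 7/26, P(Y|X=0) = (2/7, 1/7, 2/7, 2/7) → H(Y|X=0) = 1.950212
  X=1: P(X=1) = 15/26, P(Y|X=1) = (4/15, 1/15, 4/15, 2/5) → H(Y|X=1) = 1.806239
  X=2: P(X=2) = 2/13, P(Y|X=2) = (1/4, 0, 1/4, 1/2) → H(Y|X=2) = 1.500000
H(Y|X) = (7/26)·1.950212 + (15/26)·1.806239 + (2/13)·1.500000 = 1.7979 bits

H(X,Y) = -Σ_{x,y} P(x,y) log₂ P(x,y). Per-cell terms -P(x,y)·log₂P(x,y):
  X=0: 0.284649, 0.180786, 0.284649, 0.284649
  X=1: 0.415452, 0.180786, 0.415452, 0.488187
  X=2: 0.180786, 0.000000, 0.180786, 0.284649
  (cells with P = 0 contribute 0)
Sum of the 12 terms: H(X,Y) = 3.1808 bits

Chain rule check:
  H(X) + H(Y|X) = 1.3829 + 1.7979 = 3.1808 bits
  H(X,Y) = 3.1808 bits
✓ Chain rule verified.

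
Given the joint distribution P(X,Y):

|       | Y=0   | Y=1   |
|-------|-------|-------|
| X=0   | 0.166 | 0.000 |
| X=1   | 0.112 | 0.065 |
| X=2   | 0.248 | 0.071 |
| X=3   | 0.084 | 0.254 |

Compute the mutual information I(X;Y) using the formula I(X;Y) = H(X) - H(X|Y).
0.2795 bits

I(X;Y) = H(X) - H(X|Y)

Marginal of X (row sums):
  P(X=0) = 0.166 + 0.000 = 0.166
  P(X=1) = 0.112 + 0.065 = 0.177
  P(X=2) = 0.248 + 0.071 = 0.319
  P(X=3) = 0.084 + 0.254 = 0.338
H(X) = -[0.166·log₂(0.166) + 0.177·log₂(0.177) + 0.319·log₂(0.319) + 0.338·log₂(0.338)]
  = 0.4301 + 0.4422 + 0.5258 + 0.5289 = 1.9270 bits

Marginal of Y (column sums):
  P(Y=0) = 0.166 + 0.112 + 0.248 + 0.084 = 0.610
  P(Y=1) = 0.000 + 0.065 + 0.071 + 0.254 = 0.390
H(X|Y) = Σ_y P(y)·H(X|Y=y):
  Y=0: P(Y=0) = 0.610, P(X|Y=0) = (83/305, 56/305, 124/305, 42/305) → H(X|Y=0) = 1.8817
  Y=1: P(Y=1) = 0.390, P(X|Y=1) = (0, 1/6, 71/390, 127/195) → H(X|Y=1) = 1.2811
H(X|Y) = 0.610·1.8817 + 0.390·1.2811 = 1.6475 bits

I(X;Y) = H(X) - H(X|Y) = 1.9270 - 1.6475 = 0.2795 bits

Cross-check via I(X;Y) = H(X) + H(Y) - H(X,Y): computing H(Y) from the column sums and H(X,Y) from the 8 cells in the same way gives H(Y) = 0.9648 bits and H(X,Y) = 2.6123 bits, so
I(X;Y) = 1.9270 + 0.9648 - 2.6123 = 0.2795 bits ✓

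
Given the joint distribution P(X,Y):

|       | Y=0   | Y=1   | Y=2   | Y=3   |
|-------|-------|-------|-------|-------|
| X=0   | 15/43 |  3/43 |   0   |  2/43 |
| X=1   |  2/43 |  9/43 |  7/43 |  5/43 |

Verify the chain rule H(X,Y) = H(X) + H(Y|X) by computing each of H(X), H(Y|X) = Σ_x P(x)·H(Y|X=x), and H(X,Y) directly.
H(X) = 0.9965 bits, H(Y|X) = 1.4728 bits, H(X,Y) = 2.4693 bits

Marginal of X (row sums):
  P(X=0) = 15/43 + 3/43 + 0 + 2/43 = 20/43
  P(X=1) = 2/43 + 9/43 + 7/43 + 5/43 = 23/43
H(X) = -[(20/43)·log₂(20/43) + (23/43)·log₂(23/43)]
  = 0.51364 + 0.48284 = 0.9965 bits

H(Y|X) = Σ_x P(x)·H(Y|X=x):
  X=0: P(X=0) = 20/43, P(Y|X=0) = (3/4, 3/20, 0, 1/10) → H(Y|X=0) = 1.05402
  X=1: P(X=1) = 23/43, P(Y|X=1) = (2/23, 9/23, 7/23, 5/23) → H(Y|X=1) = 1.83702
H(Y|X) = (20/43)·1.05402 + (23/43)·1.83702 = 1.4728 bits

H(X,Y) = -Σ_{x,y} P(x,y) log₂ P(x,y). Per-cell terms -P(x,y)·log₂P(x,y):
  X=0: 0.53001, 0.26800, 0.00000, 0.20587
  X=1: 0.20587, 0.47226, 0.42633, 0.36097
  (cells with P = 0 contribute 0)
Sum of the 8 terms: H(X,Y) = 2.4693 bits

Chain rule check:
  H(X) + H(Y|X) = 0.9965 + 1.4728 = 2.4693 bits
  H(X,Y) = 2.4693 bits
✓ Chain rule verified.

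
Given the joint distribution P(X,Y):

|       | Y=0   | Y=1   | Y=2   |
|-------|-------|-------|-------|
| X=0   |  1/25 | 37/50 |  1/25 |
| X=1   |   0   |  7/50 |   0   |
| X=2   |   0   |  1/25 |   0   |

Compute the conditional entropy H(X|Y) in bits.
0.7937 bits

H(X|Y) = H(X,Y) - H(Y)

H(X,Y) = -Σ_{x,y} P(x,y) log₂ P(x,y). Per-cell terms -P(x,y)·log₂P(x,y):
  X=0: 0.1857542, 0.3214581, 0.1857542
  X=1: 0.0000000, 0.3971102, 0.0000000
  X=2: 0.0000000, 0.1857542, 0.0000000
  (cells with P = 0 contribute 0)
Sum of the 9 terms: H(X,Y) = 1.275831 bits

Marginal of Y (column sums):
  P(Y=0) = 1/25 + 0 + 0 = 1/25
  P(Y=1) = 37/50 + 7/50 + 1/25 = 23/25
  P(Y=2) = 1/25 + 0 + 0 = 1/25
H(Y) = -[(1/25)·log₂(1/25) + (23/25)·log₂(23/25) + (1/25)·log₂(1/25)]
  = 0.1857542 + 0.1106707 + 0.1857542 = 0.482179 bits

H(X|Y) = H(X,Y) - H(Y) = 1.275831 - 0.482179 = 0.7937 bits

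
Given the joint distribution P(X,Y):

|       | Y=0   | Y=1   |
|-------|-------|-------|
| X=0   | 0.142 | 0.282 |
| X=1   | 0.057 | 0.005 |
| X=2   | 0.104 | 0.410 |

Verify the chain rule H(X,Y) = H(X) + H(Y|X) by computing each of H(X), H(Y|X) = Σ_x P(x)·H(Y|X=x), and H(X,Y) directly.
H(X) = 1.2671 bits, H(Y|X) = 0.7886 bits, H(X,Y) = 2.0556 bits

Marginal of X (row sums):
  P(X=0) = 0.142 + 0.282 = 0.424
  P(X=1) = 0.057 + 0.005 = 0.062
  P(X=2) = 0.104 + 0.410 = 0.514
H(X) = -[0.424·log₂(0.424) + 0.062·log₂(0.062) + 0.514·log₂(0.514)]
  = 0.5248543 + 0.2487185 + 0.4935221 = 1.2671 bits

H(Y|X) = Σ_x P(x)·H(Y|X=x):
  X=0: P(X=0) = 0.424, P(Y|X=0) = (71/212, 141/212) → H(Y|X=0) = 0.9198601
  X=1: P(X=1) = 0.062, P(Y|X=1) = (57/62, 5/62) → H(Y|X=1) = 0.4044484
  X=2: P(X=2) = 0.514, P(Y|X=2) = (52/257, 205/257) → H(Y|X=2) = 0.7265729
H(Y|X) = 0.424·0.9198601 + 0.062·0.4044484 + 0.514·0.7265729 = 0.7886 bits

H(X,Y) = -Σ_{x,y} P(x,y) log₂ P(x,y). Per-cell terms -P(x,y)·log₂P(x,y):
  X=0: 0.3998773, 0.5149977
  X=1: 0.2355750, 0.0382193
  X=2: 0.3395958, 0.5273847
Sum of the 6 terms: H(X,Y) = 2.0556 bits

Chain rule check:
  H(X) + H(Y|X) = 1.2671 + 0.7886 = 2.0557 bits
  H(X,Y) = 2.0556 bits
✓ Chain rule verified (Δ = 0.0001 is 4-dp rounding noise: each of the three values was rounded independently).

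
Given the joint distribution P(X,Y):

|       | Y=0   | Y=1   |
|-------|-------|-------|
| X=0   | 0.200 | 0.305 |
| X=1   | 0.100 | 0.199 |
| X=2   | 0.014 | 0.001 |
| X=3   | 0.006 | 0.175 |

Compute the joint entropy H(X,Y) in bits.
2.3631 bits

H(X,Y) = -Σ_{x,y} P(x,y) log₂ P(x,y). Per-cell terms -P(x,y)·log₂P(x,y):
  X=0: 0.46439, 0.52250
  X=1: 0.33219, 0.46350
  X=2: 0.08622, 0.00997
  X=3: 0.04428, 0.44005
Sum of the 8 terms: H(X,Y) = 2.3631 bits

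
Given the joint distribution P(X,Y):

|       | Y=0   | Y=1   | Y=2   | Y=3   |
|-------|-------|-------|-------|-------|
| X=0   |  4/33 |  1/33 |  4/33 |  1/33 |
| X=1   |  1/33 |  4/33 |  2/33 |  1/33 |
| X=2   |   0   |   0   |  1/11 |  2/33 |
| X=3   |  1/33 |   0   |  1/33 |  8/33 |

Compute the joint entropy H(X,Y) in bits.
3.3245 bits

H(X,Y) = -Σ_{x,y} P(x,y) log₂ P(x,y). Per-cell terms -P(x,y)·log₂P(x,y):
  X=0: 0.36902, 0.15286, 0.36902, 0.15286
  X=1: 0.15286, 0.36902, 0.24511, 0.15286
  X=2: 0.00000, 0.00000, 0.31449, 0.24511
  X=3: 0.15286, 0.00000, 0.15286, 0.49561
  (cells with P = 0 contribute 0)
Sum of the 16 terms: H(X,Y) = 3.3245 bits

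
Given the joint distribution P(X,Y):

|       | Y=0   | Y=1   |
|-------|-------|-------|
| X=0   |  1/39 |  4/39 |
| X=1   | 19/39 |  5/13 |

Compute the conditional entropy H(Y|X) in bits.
0.9556 bits

H(Y|X) = H(X,Y) - H(X)

H(X,Y) = -Σ_{x,y} P(x,y) log₂ P(x,y). Per-cell terms -P(x,y)·log₂P(x,y):
  X=0: 0.1355, 0.3370
  X=1: 0.5054, 0.5302
Sum of the 4 terms: H(X,Y) = 1.5081 bits

Marginal of X (row sums):
  P(X=0) = 1/39 + 4/39 = 5/39
  P(X=1) = 19/39 + 5/13 = 34/39
H(X) = -[(5/39)·log₂(5/39) + (34/39)·log₂(34/39)]
  = 0.3799 + 0.1726 = 0.5525 bits

H(Y|X) = H(X,Y) - H(X) = 1.5081 - 0.5525 = 0.9556 bits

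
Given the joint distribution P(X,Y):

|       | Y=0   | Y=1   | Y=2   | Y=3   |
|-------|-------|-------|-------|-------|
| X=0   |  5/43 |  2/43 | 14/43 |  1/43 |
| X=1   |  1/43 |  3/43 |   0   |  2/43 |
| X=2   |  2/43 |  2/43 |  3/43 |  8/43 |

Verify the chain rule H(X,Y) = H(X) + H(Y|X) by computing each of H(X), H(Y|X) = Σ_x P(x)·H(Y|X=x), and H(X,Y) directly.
H(X) = 1.4211 bits, H(Y|X) = 1.5302 bits, H(X,Y) = 2.9513 bits

Marginal of X (row sums):
  P(X=0) = 5/43 + 2/43 + 14/43 + 1/43 = 22/43
  P(X=1) = 1/43 + 3/43 + 0 + 2/43 = 6/43
  P(X=2) = 2/43 + 2/43 + 3/43 + 8/43 = 15/43
H(X) = -[(22/43)·log₂(22/43) + (6/43)·log₂(6/43) + (15/43)·log₂(15/43)]
  = 0.49466 + 0.39646 + 0.53001 = 1.4211 bits

H(Y|X) = Σ_x P(x)·H(Y|X=x):
  X=0: P(X=0) = 22/43, P(Y|X=0) = (5/22, 1/11, 7/11, 1/22) → H(Y|X=0) = 1.41795
  X=1: P(X=1) = 6/43, P(Y|X=1) = (1/6, 1/2, 0, 1/3) → H(Y|X=1) = 1.45915
  X=2: P(X=2) = 15/43, P(Y|X=2) = (2/15, 2/15, 1/5, 8/15) → H(Y|X=2) = 1.72323
H(Y|X) = (22/43)·1.41795 + (6/43)·1.45915 + (15/43)·1.72323 = 1.5302 bits

H(X,Y) = -Σ_{x,y} P(x,y) log₂ P(x,y). Per-cell terms -P(x,y)·log₂P(x,y):
  X=0: 0.36097, 0.20587, 0.52709, 0.12619
  X=1: 0.12619, 0.26800, 0.00000, 0.20587
  X=2: 0.20587, 0.20587, 0.26800, 0.45140
  (cells with P = 0 contribute 0)
Sum of the 12 terms: H(X,Y) = 2.9513 bits

Chain rule check:
  H(X) + H(Y|X) = 1.4211 + 1.5302 = 2.9513 bits
  H(X,Y) = 2.9513 bits
✓ Chain rule verified.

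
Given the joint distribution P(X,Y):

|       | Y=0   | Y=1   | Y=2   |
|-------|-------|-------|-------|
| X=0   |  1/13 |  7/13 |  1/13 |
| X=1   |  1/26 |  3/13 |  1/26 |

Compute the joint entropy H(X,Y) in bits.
1.8999 bits

H(X,Y) = -Σ_{x,y} P(x,y) log₂ P(x,y). Per-cell terms -P(x,y)·log₂P(x,y):
  X=0: 0.2846, 0.4809, 0.2846
  X=1: 0.1808, 0.4882, 0.1808
Sum of the 6 terms: H(X,Y) = 1.8999 bits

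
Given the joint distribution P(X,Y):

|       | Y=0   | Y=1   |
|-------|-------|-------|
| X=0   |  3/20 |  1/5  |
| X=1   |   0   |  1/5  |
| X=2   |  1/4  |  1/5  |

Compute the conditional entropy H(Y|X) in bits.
0.7908 bits

H(Y|X) = H(X,Y) - H(X)

H(X,Y) = -Σ_{x,y} P(x,y) log₂ P(x,y). Per-cell terms -P(x,y)·log₂P(x,y):
  X=0: 0.4105, 0.4644
  X=1: 0.0000, 0.4644
  X=2: 0.5000, 0.4644
  (cells with P = 0 contribute 0)
Sum of the 6 terms: H(X,Y) = 2.3037 bits

Marginal of X (row sums):
  P(X=0) = 3/20 + 1/5 = 7/20
  P(X=1) = 0 + 1/5 = 1/5
  P(X=2) = 1/4 + 1/5 = 9/20
H(X) = -[(7/20)·log₂(7/20) + (1/5)·log₂(1/5) + (9/20)·log₂(9/20)]
  = 0.5301 + 0.4644 + 0.5184 = 1.5129 bits

H(Y|X) = H(X,Y) - H(X) = 2.3037 - 1.5129 = 0.7908 bits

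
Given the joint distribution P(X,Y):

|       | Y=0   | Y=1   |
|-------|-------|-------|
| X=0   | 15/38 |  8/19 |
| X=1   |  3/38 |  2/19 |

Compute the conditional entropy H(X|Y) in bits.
0.6879 bits

H(X|Y) = H(X,Y) - H(Y)

H(X,Y) = -Σ_{x,y} P(x,y) log₂ P(x,y). Per-cell terms -P(x,y)·log₂P(x,y):
  X=0: 0.5294, 0.5254
  X=1: 0.2892, 0.3419
Sum of the 4 terms: H(X,Y) = 1.6859 bits

Marginal of Y (column sums):
  P(Y=0) = 15/38 + 3/38 = 9/19
  P(Y=1) = 8/19 + 2/19 = 10/19
H(Y) = -[(9/19)·log₂(9/19) + (10/19)·log₂(10/19)]
  = 0.5106 + 0.4874 = 0.9980 bits

H(X|Y) = H(X,Y) - H(Y) = 1.6859 - 0.9980 = 0.6879 bits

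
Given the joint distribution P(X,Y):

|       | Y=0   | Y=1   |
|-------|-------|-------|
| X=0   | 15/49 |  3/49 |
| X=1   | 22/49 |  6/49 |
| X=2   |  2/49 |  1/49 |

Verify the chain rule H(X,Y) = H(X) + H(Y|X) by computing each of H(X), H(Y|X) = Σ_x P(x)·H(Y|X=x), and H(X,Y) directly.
H(X) = 1.2388 bits, H(Y|X) = 0.7233 bits, H(X,Y) = 1.9621 bits

Marginal of X (row sums):
  P(X=0) = 15/49 + 3/49 = 18/49
  P(X=1) = 22/49 + 6/49 = 4/7
  P(X=2) = 2/49 + 1/49 = 3/49
H(X) = -[(18/49)·log₂(18/49) + (4/7)·log₂(4/7) + (3/49)·log₂(3/49)]
  = 0.530737 + 0.461346 + 0.246719 = 1.2388 bits

H(Y|X) = Σ_x P(x)·H(Y|X=x):
  X=0: P(X=0) = 18/49, P(Y|X=0) = (5/6, 1/6) → H(Y|X=0) = 0.650022
  X=1: P(X=1) = 4/7, P(Y|X=1) = (11/14, 3/14) → H(Y|X=1) = 0.749595
  X=2: P(X=2) = 3/49, P(Y|X=2) = (2/3, 1/3) → H(Y|X=2) = 0.918296
H(Y|X) = (18/49)·0.650022 + (4/7)·0.749595 + (3/49)·0.918296 = 0.7233 bits

H(X,Y) = -Σ_{x,y} P(x,y) log₂ P(x,y). Per-cell terms -P(x,y)·log₂P(x,y):
  X=0: 0.522802, 0.246719
  X=1: 0.518696, 0.370989
  X=2: 0.188356, 0.114586
Sum of the 6 terms: H(X,Y) = 1.9621 bits

Chain rule check:
  H(X) + H(Y|X) = 1.2388 + 0.7233 = 1.9621 bits
  H(X,Y) = 1.9621 bits
✓ Chain rule verified.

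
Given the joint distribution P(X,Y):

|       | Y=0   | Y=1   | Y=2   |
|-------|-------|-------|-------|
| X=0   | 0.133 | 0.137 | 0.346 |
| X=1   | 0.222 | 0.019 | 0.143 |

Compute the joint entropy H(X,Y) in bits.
2.3017 bits

H(X,Y) = -Σ_{x,y} P(x,y) log₂ P(x,y). Per-cell terms -P(x,y)·log₂P(x,y):
  X=0: 0.38710, 0.39288, 0.52978
  X=1: 0.48204, 0.10864, 0.40125
Sum of the 6 terms: H(X,Y) = 2.3017 bits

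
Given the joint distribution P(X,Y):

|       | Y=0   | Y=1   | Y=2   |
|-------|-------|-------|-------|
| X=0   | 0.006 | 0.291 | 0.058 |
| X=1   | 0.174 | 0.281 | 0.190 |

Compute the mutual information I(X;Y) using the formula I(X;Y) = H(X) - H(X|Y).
0.1340 bits

I(X;Y) = H(X) - H(X|Y)

Marginal of X (row sums):
  P(X=0) = 0.006 + 0.291 + 0.058 = 0.355
  P(X=1) = 0.174 + 0.281 + 0.190 = 0.645
H(X) = -[0.355·log₂(0.355) + 0.645·log₂(0.645)]
  = 0.5304087 + 0.4080457 = 0.938454 bits

Marginal of Y (column sums):
  P(Y=0) = 0.006 + 0.174 = 0.180
  P(Y=1) = 0.291 + 0.281 = 0.572
  P(Y=2) = 0.058 + 0.190 = 0.248
H(X|Y) = Σ_y P(y)·H(X|Y=y):
  Y=0: P(Y=0) = 0.180, P(X|Y=0) = (1/30, 29/30) → H(X|Y=0) = 0.2108423
  Y=1: P(Y=1) = 0.572, P(X|Y=1) = (291/572, 281/572) → H(X|Y=1) = 0.9997795
  Y=2: P(Y=2) = 0.248, P(X|Y=2) = (29/124, 95/124) → H(X|Y=2) = 0.7846985
H(X|Y) = 0.180·0.2108423 + 0.572·0.9997795 + 0.248·0.7846985 = 0.804431 bits

I(X;Y) = H(X) - H(X|Y) = 0.938454 - 0.804431 = 0.1340 bits

Cross-check via I(X;Y) = H(X) + H(Y) - H(X,Y): computing H(Y) from the column sums and H(X,Y) from the 6 cells in the same way gives H(Y) = 1.405164 bits and H(X,Y) = 2.209594 bits, so
I(X;Y) = 0.938454 + 1.405164 - 2.209594 = 0.1340 bits ✓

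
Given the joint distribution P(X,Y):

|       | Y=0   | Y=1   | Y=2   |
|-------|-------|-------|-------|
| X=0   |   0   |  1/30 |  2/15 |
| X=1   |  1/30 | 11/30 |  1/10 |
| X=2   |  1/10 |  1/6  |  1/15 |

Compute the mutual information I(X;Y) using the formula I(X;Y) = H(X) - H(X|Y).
0.2310 bits

I(X;Y) = H(X) - H(X|Y)

Marginal of X (row sums):
  P(X=0) = 0 + 1/30 + 2/15 = 1/6
  P(X=1) = 1/30 + 11/30 + 1/10 = 1/2
  P(X=2) = 1/10 + 1/6 + 1/15 = 1/3
H(X) = -[(1/6)·log₂(1/6) + (1/2)·log₂(1/2) + (1/3)·log₂(1/3)]
  = 0.4308 + 0.5000 + 0.5283 = 1.4591 bits

Marginal of Y (column sums):
  P(Y=0) = 0 + 1/30 + 1/10 = 2/15
  P(Y=1) = 1/30 + 11/30 + 1/6 = 17/30
  P(Y=2) = 2/15 + 1/10 + 1/15 = 3/10
H(X|Y) = Σ_y P(y)·H(X|Y=y):
  Y=0: P(Y=0) = 2/15, P(X|Y=0) = (0, 1/4, 3/4) → H(X|Y=0) = 0.8113
  Y=1: P(Y=1) = 17/30, P(X|Y=1) = (1/17, 11/17, 5/17) → H(X|Y=1) = 1.1661
  Y=2: P(Y=2) = 3/10, P(X|Y=2) = (4/9, 1/3, 2/9) → H(X|Y=2) = 1.5305
H(X|Y) = (2/15)·0.8113 + (17/30)·1.1661 + (3/10)·1.5305 = 1.2281 bits

I(X;Y) = H(X) - H(X|Y) = 1.4591 - 1.2281 = 0.2310 bits

Cross-check via I(X;Y) = H(X) + H(Y) - H(X,Y): computing H(Y) from the column sums and H(X,Y) from the 9 cells in the same way gives H(Y) = 1.3730 bits and H(X,Y) = 2.6011 bits, so
I(X;Y) = 1.4591 + 1.3730 - 2.6011 = 0.2310 bits ✓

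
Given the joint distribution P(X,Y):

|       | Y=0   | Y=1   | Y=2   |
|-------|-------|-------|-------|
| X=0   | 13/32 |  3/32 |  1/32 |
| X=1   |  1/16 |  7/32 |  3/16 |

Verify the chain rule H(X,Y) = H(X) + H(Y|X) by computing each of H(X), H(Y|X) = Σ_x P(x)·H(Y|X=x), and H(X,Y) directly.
H(X) = 0.9972 bits, H(Y|X) = 1.1896 bits, H(X,Y) = 2.1868 bits

Marginal of X (row sums):
  P(X=0) = 13/32 + 3/32 + 1/32 = 17/32
  P(X=1) = 1/16 + 7/32 + 3/16 = 15/32
H(X) = -[(17/32)·log₂(17/32) + (15/32)·log₂(15/32)]
  = 0.48479 + 0.51240 = 0.9972 bits

H(Y|X) = Σ_x P(x)·H(Y|X=x):
  X=0: P(X=0) = 17/32, P(Y|X=0) = (13/17, 3/17, 1/17) → H(Y|X=0) = 0.97802
  X=1: P(X=1) = 15/32, P(Y|X=1) = (2/15, 7/15, 2/5) → H(Y|X=1) = 1.42947
H(Y|X) = (17/32)·0.97802 + (15/32)·1.42947 = 1.1896 bits

H(X,Y) = -Σ_{x,y} P(x,y) log₂ P(x,y). Per-cell terms -P(x,y)·log₂P(x,y):
  X=0: 0.52795, 0.32016, 0.15625
  X=1: 0.25000, 0.47964, 0.45282
Sum of the 6 terms: H(X,Y) = 2.1868 bits

Chain rule check:
  H(X) + H(Y|X) = 0.9972 + 1.1896 = 2.1868 bits
  H(X,Y) = 2.1868 bits
✓ Chain rule verified.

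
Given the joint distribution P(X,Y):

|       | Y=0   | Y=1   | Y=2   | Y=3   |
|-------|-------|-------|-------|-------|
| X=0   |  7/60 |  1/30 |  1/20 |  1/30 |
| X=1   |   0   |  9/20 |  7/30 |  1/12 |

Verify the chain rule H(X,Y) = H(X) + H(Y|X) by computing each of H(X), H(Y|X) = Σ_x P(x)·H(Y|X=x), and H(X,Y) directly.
H(X) = 0.7838 bits, H(Y|X) = 1.4281 bits, H(X,Y) = 2.2119 bits

Marginal of X (row sums):
  P(X=0) = 7/60 + 1/30 + 1/20 + 1/30 = 7/30
  P(X=1) = 0 + 9/20 + 7/30 + 1/12 = 23/30
H(X) = -[(7/30)·log₂(7/30) + (23/30)·log₂(23/30)]
  = 0.4899 + 0.2939 = 0.7838 bits

H(Y|X) = Σ_x P(x)·H(Y|X=x):
  X=0: P(X=0) = 7/30, P(Y|X=0) = (1/2, 1/7, 3/14, 1/7) → H(Y|X=0) = 1.7783
  X=1: P(X=1) = 23/30, P(Y|X=1) = (0, 27/46, 7/23, 5/46) → H(Y|X=1) = 1.3215
H(Y|X) = (7/30)·1.7783 + (23/30)·1.3215 = 1.4281 bits

H(X,Y) = -Σ_{x,y} P(x,y) log₂ P(x,y). Per-cell terms -P(x,y)·log₂P(x,y):
  X=0: 0.3616, 0.1636, 0.2161, 0.1636
  X=1: 0.0000, 0.5184, 0.4899, 0.2987
  (cells with P = 0 contribute 0)
Sum of the 8 terms: H(X,Y) = 2.2119 bits

Chain rule check:
  H(X) + H(Y|X) = 0.7838 + 1.4281 = 2.2119 bits
  H(X,Y) = 2.2119 bits
✓ Chain rule verified.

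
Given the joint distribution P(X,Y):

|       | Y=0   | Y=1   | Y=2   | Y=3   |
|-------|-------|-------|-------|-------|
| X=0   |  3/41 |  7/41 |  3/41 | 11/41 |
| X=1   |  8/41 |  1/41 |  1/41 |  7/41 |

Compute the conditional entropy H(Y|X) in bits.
1.6746 bits

H(Y|X) = H(X,Y) - H(X)

H(X,Y) = -Σ_{x,y} P(x,y) log₂ P(x,y). Per-cell terms -P(x,y)·log₂P(x,y):
  X=0: 0.27604, 0.43540, 0.27604, 0.50925
  X=1: 0.46001, 0.13067, 0.13067, 0.43540
Sum of the 8 terms: H(X,Y) = 2.6535 bits

Marginal of X (row sums):
  P(X=0) = 3/41 + 7/41 + 3/41 + 11/41 = 24/41
  P(X=1) = 8/41 + 1/41 + 1/41 + 7/41 = 17/41
H(X) = -[(24/41)·log₂(24/41) + (17/41)·log₂(17/41)]
  = 0.45225 + 0.52662 = 0.9789 bits

H(Y|X) = H(X,Y) - H(X) = 2.6535 - 0.9789 = 1.6746 bits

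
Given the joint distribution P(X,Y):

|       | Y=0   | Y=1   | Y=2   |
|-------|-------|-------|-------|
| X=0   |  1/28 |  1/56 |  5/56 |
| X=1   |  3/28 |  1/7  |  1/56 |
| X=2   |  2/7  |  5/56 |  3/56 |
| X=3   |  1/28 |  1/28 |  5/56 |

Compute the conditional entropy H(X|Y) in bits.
1.6147 bits

H(X|Y) = H(X,Y) - H(Y)

H(X,Y) = -Σ_{x,y} P(x,y) log₂ P(x,y). Per-cell terms -P(x,y)·log₂P(x,y):
  X=0: 0.17169, 0.10370, 0.31120
  X=1: 0.34526, 0.40105, 0.10370
  X=2: 0.51639, 0.31120, 0.22620
  X=3: 0.17169, 0.17169, 0.31120
Sum of the 12 terms: H(X,Y) = 3.1450 bits

Marginal of Y (column sums):
  P(Y=0) = 1/28 + 3/28 + 2/7 + 1/28 = 13/28
  P(Y=1) = 1/56 + 1/7 + 5/56 + 1/28 = 2/7
  P(Y=2) = 5/56 + 1/56 + 3/56 + 5/56 = 1/4
H(Y) = -[(13/28)·log₂(13/28) + (2/7)·log₂(2/7) + (1/4)·log₂(1/4)]
  = 0.51392 + 0.51639 + 0.50000 = 1.5303 bits

H(X|Y) = H(X,Y) - H(Y) = 3.1450 - 1.5303 = 1.6147 bits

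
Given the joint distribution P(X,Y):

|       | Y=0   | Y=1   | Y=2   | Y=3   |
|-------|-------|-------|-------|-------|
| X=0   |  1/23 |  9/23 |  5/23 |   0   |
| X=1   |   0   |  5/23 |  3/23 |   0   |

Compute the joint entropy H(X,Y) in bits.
2.0669 bits

H(X,Y) = -Σ_{x,y} P(x,y) log₂ P(x,y). Per-cell terms -P(x,y)·log₂P(x,y):
  X=0: 0.1967, 0.5297, 0.4786, 0.0000
  X=1: 0.0000, 0.4786, 0.3833, 0.0000
  (cells with P = 0 contribute 0)
Sum of the 8 terms: H(X,Y) = 2.0669 bits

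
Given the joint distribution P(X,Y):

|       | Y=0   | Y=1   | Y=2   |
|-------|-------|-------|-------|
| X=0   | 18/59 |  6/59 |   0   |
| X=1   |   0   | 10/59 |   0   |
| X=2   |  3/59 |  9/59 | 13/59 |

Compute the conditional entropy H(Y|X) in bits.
0.9183 bits

H(Y|X) = H(X,Y) - H(X)

H(X,Y) = -Σ_{x,y} P(x,y) log₂ P(x,y). Per-cell terms -P(x,y)·log₂P(x,y):
  X=0: 0.5225242, 0.3353573, 0.0000000
  X=1: 0.0000000, 0.4340195, 0.0000000
  X=2: 0.2185261, 0.4138044, 0.4808245
  (cells with P = 0 contribute 0)
Sum of the 9 terms: H(X,Y) = 2.405056 bits

Marginal of X (row sums):
  P(X=0) = 18/59 + 6/59 + 0 = 24/59
  P(X=1) = 0 + 10/59 + 0 = 10/59
  P(X=2) = 3/59 + 9/59 + 13/59 = 25/59
H(X) = -[(24/59)·log₂(24/59) + (10/59)·log₂(10/59) + (25/59)·log₂(25/59)]
  = 0.5278701 + 0.4340195 + 0.5249097 = 1.486799 bits

H(Y|X) = H(X,Y) - H(X) = 2.405056 - 1.486799 = 0.9183 bits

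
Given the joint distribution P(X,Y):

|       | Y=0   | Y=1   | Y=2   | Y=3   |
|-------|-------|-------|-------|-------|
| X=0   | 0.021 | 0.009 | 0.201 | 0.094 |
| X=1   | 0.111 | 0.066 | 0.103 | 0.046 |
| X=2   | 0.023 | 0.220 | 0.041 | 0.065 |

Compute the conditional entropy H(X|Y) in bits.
1.2332 bits

H(X|Y) = H(X,Y) - H(Y)

H(X,Y) = -Σ_{x,y} P(x,y) log₂ P(x,y). Per-cell terms -P(x,y)·log₂P(x,y):
  X=0: 0.1170428, 0.0611627, 0.4652613, 0.3206524
  X=1: 0.3520219, 0.2588118, 0.3377662, 0.2043422
  X=2: 0.1251711, 0.4805734, 0.1889375, 0.2563221
Sum of the 12 terms: H(X,Y) = 3.168065 bits

Marginal of Y (column sums):
  P(Y=0) = 0.021 + 0.111 + 0.023 = 0.155
  P(Y=1) = 0.009 + 0.066 + 0.220 = 0.295
  P(Y=2) = 0.201 + 0.103 + 0.041 = 0.345
  P(Y=3) = 0.094 + 0.046 + 0.065 = 0.205
H(Y) = -[0.155·log₂(0.155) + 0.295·log₂(0.295) + 0.345·log₂(0.345) + 0.205·log₂(0.205)]
  = 0.4168973 + 0.5195579 + 0.5296894 + 0.4686924 = 1.934837 bits

H(X|Y) = H(X,Y) - H(Y) = 3.168065 - 1.934837 = 1.2332 bits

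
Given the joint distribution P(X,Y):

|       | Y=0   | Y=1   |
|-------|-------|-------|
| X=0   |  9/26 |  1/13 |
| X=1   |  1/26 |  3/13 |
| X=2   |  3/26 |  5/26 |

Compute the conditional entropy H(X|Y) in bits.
1.3003 bits

H(X|Y) = H(X,Y) - H(Y)

H(X,Y) = -Σ_{x,y} P(x,y) log₂ P(x,y). Per-cell terms -P(x,y)·log₂P(x,y):
  X=0: 0.5298, 0.2846
  X=1: 0.1808, 0.4882
  X=2: 0.3595, 0.4574
Sum of the 6 terms: H(X,Y) = 2.3003 bits

Marginal of Y (column sums):
  P(Y=0) = 9/26 + 1/26 + 3/26 = 1/2
  P(Y=1) = 1/13 + 3/13 + 5/26 = 1/2
H(Y) = -[(1/2)·log₂(1/2) + (1/2)·log₂(1/2)]
  = 0.5000 + 0.5000 = 1.0000 bits

H(X|Y) = H(X,Y) - H(Y) = 2.3003 - 1.0000 = 1.3003 bits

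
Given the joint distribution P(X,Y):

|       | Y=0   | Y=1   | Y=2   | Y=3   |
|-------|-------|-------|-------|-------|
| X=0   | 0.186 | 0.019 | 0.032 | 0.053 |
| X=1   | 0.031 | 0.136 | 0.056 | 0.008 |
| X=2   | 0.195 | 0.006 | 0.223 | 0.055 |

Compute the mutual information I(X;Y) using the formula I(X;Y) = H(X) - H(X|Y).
0.3547 bits

I(X;Y) = H(X) - H(X|Y)

Marginal of X (row sums):
  P(X=0) = 0.186 + 0.019 + 0.032 + 0.053 = 0.290
  P(X=1) = 0.031 + 0.136 + 0.056 + 0.008 = 0.231
  P(X=2) = 0.195 + 0.006 + 0.223 + 0.055 = 0.479
H(X) = -[0.290·log₂(0.290) + 0.231·log₂(0.231) + 0.479·log₂(0.479)]
  = 0.5179 + 0.4883 + 0.5087 = 1.5149 bits

Marginal of Y (column sums):
  P(Y=0) = 0.186 + 0.031 + 0.195 = 0.412
  P(Y=1) = 0.019 + 0.136 + 0.006 = 0.161
  P(Y=2) = 0.032 + 0.056 + 0.223 = 0.311
  P(Y=3) = 0.053 + 0.008 + 0.055 = 0.116
H(X|Y) = Σ_y P(y)·H(X|Y=y):
  Y=0: P(Y=0) = 0.412, P(X|Y=0) = (93/206, 31/412, 195/412) → H(X|Y=0) = 1.3096
  Y=1: P(Y=1) = 0.161, P(X|Y=1) = (19/161, 136/161, 6/161) → H(X|Y=1) = 0.7463
  Y=2: P(Y=2) = 0.311, P(X|Y=2) = (32/311, 56/311, 223/311) → H(X|Y=2) = 1.1270
  Y=3: P(Y=3) = 0.116, P(X|Y=3) = (53/116, 2/29, 55/116) → H(X|Y=3) = 1.2929
H(X|Y) = 0.412·1.3096 + 0.161·0.7463 + 0.311·1.1270 + 0.116·1.2929 = 1.1602 bits

I(X;Y) = H(X) - H(X|Y) = 1.5149 - 1.1602 = 0.3547 bits

Cross-check via I(X;Y) = H(X) + H(Y) - H(X,Y): computing H(Y) from the column sums and H(X,Y) from the 12 cells in the same way gives H(Y) = 1.8358 bits and H(X,Y) = 2.9960 bits, so
I(X;Y) = 1.5149 + 1.8358 - 2.9960 = 0.3547 bits ✓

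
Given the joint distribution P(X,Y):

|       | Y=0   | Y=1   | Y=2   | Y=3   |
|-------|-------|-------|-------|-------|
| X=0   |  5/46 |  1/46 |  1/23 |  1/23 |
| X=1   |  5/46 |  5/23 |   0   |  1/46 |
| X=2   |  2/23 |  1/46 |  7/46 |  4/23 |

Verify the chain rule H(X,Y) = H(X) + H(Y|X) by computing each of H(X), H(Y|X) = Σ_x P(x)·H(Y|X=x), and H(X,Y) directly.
H(X) = 1.5310 bits, H(Y|X) = 1.5558 bits, H(X,Y) = 3.0868 bits

Marginal of X (row sums):
  P(X=0) = 5/46 + 1/46 + 1/23 + 1/23 = 5/23
  P(X=1) = 5/46 + 5/23 + 0 + 1/46 = 8/23
  P(X=2) = 2/23 + 1/46 + 7/46 + 4/23 = 10/23
H(X) = -[(5/23)·log₂(5/23) + (8/23)·log₂(8/23) + (10/23)·log₂(10/23)]
  = 0.47862 + 0.52993 + 0.52245 = 1.5310 bits

H(Y|X) = Σ_x P(x)·H(Y|X=x):
  X=0: P(X=0) = 5/23, P(Y|X=0) = (1/2, 1/10, 1/5, 1/5) → H(Y|X=0) = 1.76096
  X=1: P(X=1) = 8/23, P(Y|X=1) = (5/16, 5/8, 0, 1/16) → H(Y|X=1) = 1.19819
  X=2: P(X=2) = 10/23, P(Y|X=2) = (1/5, 1/20, 7/20, 2/5) → H(Y|X=2) = 1.73935
H(Y|X) = (5/23)·1.76096 + (8/23)·1.19819 + (10/23)·1.73935 = 1.5558 bits

H(X,Y) = -Σ_{x,y} P(x,y) log₂ P(x,y). Per-cell terms -P(x,y)·log₂P(x,y):
  X=0: 0.34800, 0.12008, 0.19668, 0.19668
  X=1: 0.34800, 0.47862, 0.00000, 0.12008
  X=2: 0.30640, 0.12008, 0.41334, 0.43888
  (cells with P = 0 contribute 0)
Sum of the 12 terms: H(X,Y) = 3.0868 bits

Chain rule check:
  H(X) + H(Y|X) = 1.5310 + 1.5558 = 3.0868 bits
  H(X,Y) = 3.0868 bits
✓ Chain rule verified.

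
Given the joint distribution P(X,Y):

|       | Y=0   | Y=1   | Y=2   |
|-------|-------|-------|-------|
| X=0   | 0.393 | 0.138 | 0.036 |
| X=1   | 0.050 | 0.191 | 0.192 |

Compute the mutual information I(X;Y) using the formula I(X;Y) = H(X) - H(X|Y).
0.2955 bits

I(X;Y) = H(X) - H(X|Y)

Marginal of X (row sums):
  P(X=0) = 0.393 + 0.138 + 0.036 = 0.567
  P(X=1) = 0.050 + 0.191 + 0.192 = 0.433
H(X) = -[0.567·log₂(0.567) + 0.433·log₂(0.433)]
  = 0.464134 + 0.522874 = 0.98701 bits

Marginal of Y (column sums):
  P(Y=0) = 0.393 + 0.050 = 0.443
  P(Y=1) = 0.138 + 0.191 = 0.329
  P(Y=2) = 0.036 + 0.192 = 0.228
H(X|Y) = Σ_y P(y)·H(X|Y=y):
  Y=0: P(Y=0) = 0.443, P(X|Y=0) = (393/443, 50/443) → H(X|Y=0) = 0.508503
  Y=1: P(Y=1) = 0.329, P(X|Y=1) = (138/329, 191/329) → H(X|Y=1) = 0.981198
  Y=2: P(Y=2) = 0.228, P(X|Y=2) = (3/19, 16/19) → H(X|Y=2) = 0.629249
H(X|Y) = 0.443·0.508503 + 0.329·0.981198 + 0.228·0.629249 = 0.69155 bits

I(X;Y) = H(X) - H(X|Y) = 0.98701 - 0.69155 = 0.2955 bits

Cross-check via I(X;Y) = H(X) + H(Y) - H(X,Y): computing H(Y) from the column sums and H(X,Y) from the 6 cells in the same way gives H(Y) = 1.53432 bits and H(X,Y) = 2.22587 bits, so
I(X;Y) = 0.98701 + 1.53432 - 2.22587 = 0.2955 bits ✓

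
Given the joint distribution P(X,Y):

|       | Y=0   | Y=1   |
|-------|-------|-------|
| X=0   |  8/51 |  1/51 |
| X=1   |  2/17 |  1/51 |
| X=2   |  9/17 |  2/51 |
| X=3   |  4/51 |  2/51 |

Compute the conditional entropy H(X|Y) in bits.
1.6226 bits

H(X|Y) = H(X,Y) - H(Y)

H(X,Y) = -Σ_{x,y} P(x,y) log₂ P(x,y). Per-cell terms -P(x,y)·log₂P(x,y):
  X=0: 0.4192040, 0.1112240
  X=1: 0.3632309, 0.1112240
  X=2: 0.4857553, 0.1832324
  X=3: 0.2880334, 0.1832324
Sum of the 8 terms: H(X,Y) = 2.145136 bits

Marginal of Y (column sums):
  P(Y=0) = 8/51 + 2/17 + 9/17 + 4/51 = 15/17
  P(Y=1) = 1/51 + 1/51 + 2/51 + 2/51 = 2/17
H(Y) = -[(15/17)·log₂(15/17) + (2/17)·log₂(2/17)]
  = 0.1593285 + 0.3632309 = 0.522559 bits

H(X|Y) = H(X,Y) - H(Y) = 2.145136 - 0.522559 = 1.6226 bits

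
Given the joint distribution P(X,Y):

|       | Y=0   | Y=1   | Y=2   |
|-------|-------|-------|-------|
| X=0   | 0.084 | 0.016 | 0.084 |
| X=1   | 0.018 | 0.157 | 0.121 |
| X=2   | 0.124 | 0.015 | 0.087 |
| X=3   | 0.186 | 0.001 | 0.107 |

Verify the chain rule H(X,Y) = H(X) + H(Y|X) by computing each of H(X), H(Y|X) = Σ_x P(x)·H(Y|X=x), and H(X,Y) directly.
H(X) = 1.9734 bits, H(Y|X) = 1.1919 bits, H(X,Y) = 3.1653 bits

Marginal of X (row sums):
  P(X=0) = 0.084 + 0.016 + 0.084 = 0.184
  P(X=1) = 0.018 + 0.157 + 0.121 = 0.296
  P(X=2) = 0.124 + 0.015 + 0.087 = 0.226
  P(X=3) = 0.186 + 0.001 + 0.107 = 0.294
H(X) = -[0.184·log₂(0.184) + 0.296·log₂(0.296) + 0.226·log₂(0.226) + 0.294·log₂(0.294)]
  = 0.44937 + 0.51987 + 0.48491 + 0.51924 = 1.9734 bits

H(Y|X) = Σ_x P(x)·H(Y|X=x):
  X=0: P(X=0) = 0.184, P(Y|X=0) = (21/46, 2/23, 21/46) → H(Y|X=0) = 1.33927
  X=1: P(X=1) = 0.296, P(Y|X=1) = (9/148, 157/296, 121/296) → H(Y|X=1) = 1.25845
  X=2: P(X=2) = 0.226, P(Y|X=2) = (62/113, 15/226, 87/226) → H(Y|X=2) = 1.26505
  X=3: P(X=3) = 0.294, P(Y|X=3) = (31/49, 1/294, 107/294) → H(Y|X=3) = 0.97647
H(Y|X) = 0.184·1.33927 + 0.296·1.25845 + 0.226·1.26505 + 0.294·0.97647 = 1.1919 bits

H(X,Y) = -Σ_{x,y} P(x,y) log₂ P(x,y). Per-cell terms -P(x,y)·log₂P(x,y):
  X=0: 0.30017, 0.09545, 0.30017
  X=1: 0.10433, 0.41937, 0.36868
  X=2: 0.37344, 0.09088, 0.30649
  X=3: 0.45135, 0.00997, 0.34500
Sum of the 12 terms: H(X,Y) = 3.1653 bits

Chain rule check:
  H(X) + H(Y|X) = 1.9734 + 1.1919 = 3.1653 bits
  H(X,Y) = 3.1653 bits
✓ Chain rule verified.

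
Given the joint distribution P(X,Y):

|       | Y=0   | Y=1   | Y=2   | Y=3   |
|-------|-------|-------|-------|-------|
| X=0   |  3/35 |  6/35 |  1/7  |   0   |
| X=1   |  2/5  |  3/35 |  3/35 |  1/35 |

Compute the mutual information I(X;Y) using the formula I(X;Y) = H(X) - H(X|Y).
0.1901 bits

I(X;Y) = H(X) - H(X|Y)

Marginal of X (row sums):
  P(X=0) = 3/35 + 6/35 + 1/7 + 0 = 2/5
  P(X=1) = 2/5 + 3/35 + 3/35 + 1/35 = 3/5
H(X) = -[(2/5)·log₂(2/5) + (3/5)·log₂(3/5)]
  = 0.52877 + 0.44218 = 0.97095 bits

Marginal of Y (column sums):
  P(Y=0) = 3/35 + 2/5 = 17/35
  P(Y=1) = 6/35 + 3/35 = 9/35
  P(Y=2) = 1/7 + 3/35 = 8/35
  P(Y=3) = 0 + 1/35 = 1/35
H(X|Y) = Σ_y P(y)·H(X|Y=y):
  Y=0: P(Y=0) = 17/35, P(X|Y=0) = (3/17, 14/17) → H(X|Y=0) = 0.67229
  Y=1: P(Y=1) = 9/35, P(X|Y=1) = (2/3, 1/3) → H(X|Y=1) = 0.91830
  Y=2: P(Y=2) = 8/35, P(X|Y=2) = (5/8, 3/8) → H(X|Y=2) = 0.95443
  Y=3: P(Y=3) = 1/35, P(X|Y=3) = (0, 1) → H(X|Y=3) = 0.00000
H(X|Y) = (17/35)·0.67229 + (9/35)·0.91830 + (8/35)·0.95443 + (1/35)·0.00000 = 0.78083 bits

I(X;Y) = H(X) - H(X|Y) = 0.97095 - 0.78083 = 0.1901 bits

Cross-check via I(X;Y) = H(X) + H(Y) - H(X,Y): computing H(Y) from the column sums and H(X,Y) from the 8 cells in the same way gives H(Y) = 1.64311 bits and H(X,Y) = 2.42394 bits, so
I(X;Y) = 0.97095 + 1.64311 - 2.42394 = 0.1901 bits ✓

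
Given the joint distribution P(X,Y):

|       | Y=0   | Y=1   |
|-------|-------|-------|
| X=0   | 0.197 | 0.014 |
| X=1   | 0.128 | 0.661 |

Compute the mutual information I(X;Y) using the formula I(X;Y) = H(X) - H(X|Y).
0.3308 bits

I(X;Y) = H(X) - H(X|Y)

Marginal of X (row sums):
  P(X=0) = 0.197 + 0.014 = 0.211
  P(X=1) = 0.128 + 0.661 = 0.789
H(X) = -[0.211·log₂(0.211) + 0.789·log₂(0.789)]
  = 0.47363 + 0.26976 = 0.74339 bits

Marginal of Y (column sums):
  P(Y=0) = 0.197 + 0.128 = 0.325
  P(Y=1) = 0.014 + 0.661 = 0.675
H(X|Y) = Σ_y P(y)·H(X|Y=y):
  Y=0: P(Y=0) = 0.325, P(X|Y=0) = (197/325, 128/325) → H(X|Y=0) = 0.96724
  Y=1: P(Y=1) = 0.675, P(X|Y=1) = (14/675, 661/675) → H(X|Y=1) = 0.14558
H(X|Y) = 0.325·0.96724 + 0.675·0.14558 = 0.41262 bits

I(X;Y) = H(X) - H(X|Y) = 0.74339 - 0.41262 = 0.3308 bits

Cross-check via I(X;Y) = H(X) + H(Y) - H(X,Y): computing H(Y) from the column sums and H(X,Y) from the 4 cells in the same way gives H(Y) = 0.90974 bits and H(X,Y) = 1.32235 bits, so
I(X;Y) = 0.74339 + 0.90974 - 1.32235 = 0.3308 bits ✓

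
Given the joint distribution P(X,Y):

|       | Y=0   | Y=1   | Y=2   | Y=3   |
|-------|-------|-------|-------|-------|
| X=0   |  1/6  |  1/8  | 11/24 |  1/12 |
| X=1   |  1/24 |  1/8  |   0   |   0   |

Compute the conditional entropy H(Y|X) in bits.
1.5365 bits

H(Y|X) = H(X,Y) - H(X)

H(X,Y) = -Σ_{x,y} P(x,y) log₂ P(x,y). Per-cell terms -P(x,y)·log₂P(x,y):
  X=0: 0.43083, 0.37500, 0.51587, 0.29875
  X=1: 0.19104, 0.37500, 0.00000, 0.00000
  (cells with P = 0 contribute 0)
Sum of the 8 terms: H(X,Y) = 2.1865 bits

Marginal of X (row sums):
  P(X=0) = 1/6 + 1/8 + 11/24 + 1/12 = 5/6
  P(X=1) = 1/24 + 1/8 + 0 + 0 = 1/6
H(X) = -[(5/6)·log₂(5/6) + (1/6)·log₂(1/6)]
  = 0.21920 + 0.43083 = 0.6500 bits

H(Y|X) = H(X,Y) - H(X) = 2.1865 - 0.6500 = 1.5365 bits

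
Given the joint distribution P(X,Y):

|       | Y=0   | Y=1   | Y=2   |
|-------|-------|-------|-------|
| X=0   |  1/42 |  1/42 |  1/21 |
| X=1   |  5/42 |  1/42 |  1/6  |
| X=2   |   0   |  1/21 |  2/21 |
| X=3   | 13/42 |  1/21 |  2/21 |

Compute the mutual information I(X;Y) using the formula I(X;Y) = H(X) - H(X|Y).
0.2336 bits

I(X;Y) = H(X) - H(X|Y)

Marginal of X (row sums):
  P(X=0) = 1/42 + 1/42 + 1/21 = 2/21
  P(X=1) = 5/42 + 1/42 + 1/6 = 13/42
  P(X=2) = 0 + 1/21 + 2/21 = 1/7
  P(X=3) = 13/42 + 1/21 + 2/21 = 19/42
H(X) = -[(2/21)·log₂(2/21) + (13/42)·log₂(13/42) + (1/7)·log₂(1/7) + (19/42)·log₂(19/42)]
  = 0.32308 + 0.52368 + 0.40105 + 0.51770 = 1.7655 bits

Marginal of Y (column sums):
  P(Y=0) = 1/42 + 5/42 + 0 + 13/42 = 19/42
  P(Y=1) = 1/42 + 1/42 + 1/21 + 1/21 = 1/7
  P(Y=2) = 1/21 + 1/6 + 2/21 + 2/21 = 17/42
H(X|Y) = Σ_y P(y)·H(X|Y=y):
  Y=0: P(Y=0) = 19/42, P(X|Y=0) = (1/19, 5/19, 0, 13/19) → H(X|Y=0) = 1.10501
  Y=1: P(Y=1) = 1/7, P(X|Y=1) = (1/6, 1/6, 1/3, 1/3) → H(X|Y=1) = 1.91830
  Y=2: P(Y=2) = 17/42, P(X|Y=2) = (2/17, 7/17, 4/17, 4/17) → H(X|Y=2) = 1.87267
H(X|Y) = (19/42)·1.10501 + (1/7)·1.91830 + (17/42)·1.87267 = 1.5319 bits

I(X;Y) = H(X) - H(X|Y) = 1.7655 - 1.5319 = 0.2336 bits

Cross-check via I(X;Y) = H(X) + H(Y) - H(X,Y): computing H(Y) from the column sums and H(X,Y) from the 12 cells in the same way gives H(Y) = 1.4469 bits and H(X,Y) = 2.9788 bits, so
I(X;Y) = 1.7655 + 1.4469 - 2.9788 = 0.2336 bits ✓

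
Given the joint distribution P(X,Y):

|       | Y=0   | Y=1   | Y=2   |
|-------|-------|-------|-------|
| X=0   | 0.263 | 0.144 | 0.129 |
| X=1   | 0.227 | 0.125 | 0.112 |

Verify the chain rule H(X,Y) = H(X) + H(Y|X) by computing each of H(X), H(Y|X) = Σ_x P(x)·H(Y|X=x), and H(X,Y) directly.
H(X) = 0.9963 bits, H(Y|X) = 1.5086 bits, H(X,Y) = 2.5049 bits

Marginal of X (row sums):
  P(X=0) = 0.263 + 0.144 + 0.129 = 0.536
  P(X=1) = 0.227 + 0.125 + 0.112 = 0.464
H(X) = -[0.536·log₂(0.536) + 0.464·log₂(0.464)]
  = 0.48224 + 0.51402 = 0.9963 bits

H(Y|X) = Σ_x P(x)·H(Y|X=x):
  X=0: P(X=0) = 0.536, P(Y|X=0) = (263/536, 18/67, 129/536) → H(Y|X=0) = 1.50797
  X=1: P(X=1) = 0.464, P(Y|X=1) = (227/464, 125/464, 7/29) → H(Y|X=1) = 1.50933
H(Y|X) = 0.536·1.50797 + 0.464·1.50933 = 1.5086 bits

H(X,Y) = -Σ_{x,y} P(x,y) log₂ P(x,y). Per-cell terms -P(x,y)·log₂P(x,y):
  X=0: 0.50677, 0.40260, 0.38114
  X=1: 0.48561, 0.37500, 0.35374
Sum of the 6 terms: H(X,Y) = 2.5049 bits

Chain rule check:
  H(X) + H(Y|X) = 0.9963 + 1.5086 = 2.5049 bits
  H(X,Y) = 2.5049 bits
✓ Chain rule verified.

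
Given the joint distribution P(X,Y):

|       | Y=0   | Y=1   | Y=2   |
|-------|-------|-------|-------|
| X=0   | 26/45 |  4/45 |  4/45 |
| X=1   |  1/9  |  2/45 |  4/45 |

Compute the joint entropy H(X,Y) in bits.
1.9403 bits

H(X,Y) = -Σ_{x,y} P(x,y) log₂ P(x,y). Per-cell terms -P(x,y)·log₂P(x,y):
  X=0: 0.4573, 0.3104, 0.3104
  X=1: 0.3522, 0.1996, 0.3104
Sum of the 6 terms: H(X,Y) = 1.9403 bits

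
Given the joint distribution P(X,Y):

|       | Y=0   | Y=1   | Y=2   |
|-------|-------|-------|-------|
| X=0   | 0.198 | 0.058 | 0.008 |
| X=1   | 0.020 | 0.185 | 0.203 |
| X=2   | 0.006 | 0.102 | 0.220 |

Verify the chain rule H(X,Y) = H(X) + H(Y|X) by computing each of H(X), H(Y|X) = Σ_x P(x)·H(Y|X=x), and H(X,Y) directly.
H(X) = 1.5624 bits, H(Y|X) = 1.0852 bits, H(X,Y) = 2.6476 bits

Marginal of X (row sums):
  P(X=0) = 0.198 + 0.058 + 0.008 = 0.264
  P(X=1) = 0.020 + 0.185 + 0.203 = 0.408
  P(X=2) = 0.006 + 0.102 + 0.220 = 0.328
H(X) = -[0.264·log₂(0.264) + 0.408·log₂(0.408) + 0.328·log₂(0.328)]
  = 0.50725 + 0.52769 + 0.52750 = 1.5624 bits

H(Y|X) = Σ_x P(x)·H(Y|X=x):
  X=0: P(X=0) = 0.264, P(Y|X=0) = (3/4, 29/132, 1/33) → H(Y|X=0) = 0.94449
  X=1: P(X=1) = 0.408, P(Y|X=1) = (5/102, 185/408, 203/408) → H(Y|X=1) = 1.23172
  X=2: P(X=2) = 0.328, P(Y|X=2) = (3/164, 51/164, 55/82) → H(Y|X=2) = 1.01610
H(Y|X) = 0.264·0.94449 + 0.408·1.23172 + 0.328·1.01610 = 1.0852 bits

H(X,Y) = -Σ_{x,y} P(x,y) log₂ P(x,y). Per-cell terms -P(x,y)·log₂P(x,y):
  X=0: 0.46261, 0.23825, 0.05573
  X=1: 0.11288, 0.45036, 0.46699
  X=2: 0.04428, 0.33592, 0.48057
Sum of the 9 terms: H(X,Y) = 2.6476 bits

Chain rule check:
  H(X) + H(Y|X) = 1.5624 + 1.0852 = 2.6476 bits
  H(X,Y) = 2.6476 bits
✓ Chain rule verified.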